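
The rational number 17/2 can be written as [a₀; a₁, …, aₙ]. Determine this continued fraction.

[8; 2]

17 ÷ 2 → quotient 8, remainder 1
2 ÷ 1 → quotient 2, remainder 0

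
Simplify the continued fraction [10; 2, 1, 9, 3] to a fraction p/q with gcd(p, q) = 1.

a_0 = 10: 10/1
a_1 = 2: 21/2
a_2 = 1: 31/3
a_3 = 9: 300/29
a_4 = 3: 931/90

931/90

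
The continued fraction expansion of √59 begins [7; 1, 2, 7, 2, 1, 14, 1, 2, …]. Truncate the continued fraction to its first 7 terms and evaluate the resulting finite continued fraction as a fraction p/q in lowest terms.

7781/1013

a_0 = 7: 7/1
a_1 = 1: 8/1
a_2 = 2: 23/3
a_3 = 7: 169/22
a_4 = 2: 361/47
a_5 = 1: 530/69
a_6 = 14: 7781/1013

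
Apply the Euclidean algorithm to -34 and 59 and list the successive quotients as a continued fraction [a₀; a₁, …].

⌊-34/59⌋ = -1, remainder 25
⌊59/25⌋ = 2, remainder 9
⌊25/9⌋ = 2, remainder 7
⌊9/7⌋ = 1, remainder 2
⌊7/2⌋ = 3, remainder 1
⌊2/1⌋ = 2, remainder 0

[-1; 2, 2, 1, 3, 2]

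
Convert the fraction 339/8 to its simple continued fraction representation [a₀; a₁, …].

⌊339/8⌋ = 42, remainder 3
⌊8/3⌋ = 2, remainder 2
⌊3/2⌋ = 1, remainder 1
⌊2/1⌋ = 2, remainder 0

[42; 2, 1, 2]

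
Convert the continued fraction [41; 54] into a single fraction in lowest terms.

Starting at the tail and folding back:
Start with 54.
41 + 1/(54/1) = 41 + 1/54 = 2215/54

2215/54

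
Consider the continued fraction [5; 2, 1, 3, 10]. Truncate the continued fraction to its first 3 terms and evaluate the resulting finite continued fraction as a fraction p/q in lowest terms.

Start with 1.
2 + 1/(1/1) = 2 + 1/1 = 3/1
5 + 1/(3/1) = 5 + 1/3 = 16/3

16/3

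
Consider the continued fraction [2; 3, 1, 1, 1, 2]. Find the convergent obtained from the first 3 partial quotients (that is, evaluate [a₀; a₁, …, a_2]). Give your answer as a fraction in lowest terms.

9/4

Collapse the nested fraction from the inside out:
Start with 1.
3 + 1/(1/1) = 3 + 1/1 = 4/1
2 + 1/(4/1) = 2 + 1/4 = 9/4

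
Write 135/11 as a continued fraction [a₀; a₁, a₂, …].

[12; 3, 1, 2]

⌊135/11⌋ = 12, remainder 3
⌊11/3⌋ = 3, remainder 2
⌊3/2⌋ = 1, remainder 1
⌊2/1⌋ = 2, remainder 0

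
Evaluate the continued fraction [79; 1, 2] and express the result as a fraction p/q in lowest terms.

239/3

a_0 = 79: 79/1
a_1 = 1: 80/1
a_2 = 2: 239/3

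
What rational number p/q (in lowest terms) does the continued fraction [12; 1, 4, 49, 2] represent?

a_0 = 12: 12/1
a_1 = 1: 13/1
a_2 = 4: 64/5
a_3 = 49: 3149/246
a_4 = 2: 6362/497

6362/497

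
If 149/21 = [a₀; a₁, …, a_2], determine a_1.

10

⌊149/21⌋ = 7, remainder 2
⌊21/2⌋ = 10, remainder 1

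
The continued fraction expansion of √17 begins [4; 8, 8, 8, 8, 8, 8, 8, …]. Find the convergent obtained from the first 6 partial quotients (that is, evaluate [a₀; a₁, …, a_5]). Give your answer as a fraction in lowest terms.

143649/34840

Start with 8.
8 + 1/(8/1) = 8 + 1/8 = 65/8
8 + 1/(65/8) = 8 + 8/65 = 528/65
8 + 1/(528/65) = 8 + 65/528 = 4289/528
8 + 1/(4289/528) = 8 + 528/4289 = 34840/4289
4 + 1/(34840/4289) = 4 + 4289/34840 = 143649/34840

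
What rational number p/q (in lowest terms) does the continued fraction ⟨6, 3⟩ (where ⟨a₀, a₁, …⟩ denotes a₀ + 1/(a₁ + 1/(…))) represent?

19/3

Build up convergents one term at a time:
a_0 = 6: 6/1
a_1 = 3: 19/3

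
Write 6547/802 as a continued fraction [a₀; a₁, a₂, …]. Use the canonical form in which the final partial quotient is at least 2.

⌊6547/802⌋ = 8, remainder 131
⌊802/131⌋ = 6, remainder 16
⌊131/16⌋ = 8, remainder 3
⌊16/3⌋ = 5, remainder 1
⌊3/1⌋ = 3, remainder 0

[8; 6, 8, 5, 3]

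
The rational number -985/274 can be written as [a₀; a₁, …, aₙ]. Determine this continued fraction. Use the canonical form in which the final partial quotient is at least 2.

[-4; 2, 2, 7, 2, 3]

Run the Euclidean algorithm, recording each quotient:
⌊-985/274⌋ = -4, remainder 111
⌊274/111⌋ = 2, remainder 52
⌊111/52⌋ = 2, remainder 7
⌊52/7⌋ = 7, remainder 3
⌊7/3⌋ = 2, remainder 1
⌊3/1⌋ = 3, remainder 0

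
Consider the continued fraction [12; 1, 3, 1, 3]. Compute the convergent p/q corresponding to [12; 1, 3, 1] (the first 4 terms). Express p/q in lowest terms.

64/5

a_0 = 12: 12/1
a_1 = 1: 13/1
a_2 = 3: 51/4
a_3 = 1: 64/5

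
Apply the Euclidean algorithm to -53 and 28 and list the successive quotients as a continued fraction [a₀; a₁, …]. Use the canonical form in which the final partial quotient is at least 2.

⌊-53/28⌋ = -2, remainder 3
⌊28/3⌋ = 9, remainder 1
⌊3/1⌋ = 3, remainder 0

[-2; 9, 3]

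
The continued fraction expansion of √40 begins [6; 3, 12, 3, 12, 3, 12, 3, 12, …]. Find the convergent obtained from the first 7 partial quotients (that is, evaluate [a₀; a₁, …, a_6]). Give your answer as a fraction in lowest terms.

Start with 12.
3 + 1/(12/1) = 3 + 1/12 = 37/12
12 + 1/(37/12) = 12 + 12/37 = 456/37
3 + 1/(456/37) = 3 + 37/456 = 1405/456
12 + 1/(1405/456) = 12 + 456/1405 = 17316/1405
3 + 1/(17316/1405) = 3 + 1405/17316 = 53353/17316
6 + 1/(53353/17316) = 6 + 17316/53353 = 337434/53353

337434/53353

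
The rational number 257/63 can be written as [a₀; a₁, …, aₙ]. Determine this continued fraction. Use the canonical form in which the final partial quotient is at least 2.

[4; 12, 1, 1, 2]

257 = 4·63 + 5, so a_0 = 4
63 = 12·5 + 3, so a_1 = 12
5 = 1·3 + 2, so a_2 = 1
3 = 1·2 + 1, so a_3 = 1
2 = 2·1 + 0, so a_4 = 2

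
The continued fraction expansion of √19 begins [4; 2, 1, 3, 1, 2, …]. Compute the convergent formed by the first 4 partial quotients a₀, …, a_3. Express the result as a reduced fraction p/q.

Build up convergents one term at a time:
a_0 = 4: 4/1
a_1 = 2: 9/2
a_2 = 1: 13/3
a_3 = 3: 48/11

48/11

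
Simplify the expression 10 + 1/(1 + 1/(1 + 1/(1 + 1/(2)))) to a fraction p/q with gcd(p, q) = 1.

Build up convergents one term at a time:
a_0 = 10: 10/1
a_1 = 1: 11/1
a_2 = 1: 21/2
a_3 = 1: 32/3
a_4 = 2: 85/8

85/8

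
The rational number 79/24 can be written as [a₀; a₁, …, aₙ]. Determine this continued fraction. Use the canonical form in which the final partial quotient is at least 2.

79 = 3·24 + 7, so a_0 = 3
24 = 3·7 + 3, so a_1 = 3
7 = 2·3 + 1, so a_2 = 2
3 = 3·1 + 0, so a_3 = 3

[3; 3, 2, 3]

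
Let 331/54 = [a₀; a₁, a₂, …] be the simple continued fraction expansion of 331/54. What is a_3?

2

331 = 6·54 + 7, so a_0 = 6
54 = 7·7 + 5, so a_1 = 7
7 = 1·5 + 2, so a_2 = 1
5 = 2·2 + 1, so a_3 = 2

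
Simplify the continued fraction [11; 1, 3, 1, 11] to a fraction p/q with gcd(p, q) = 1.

696/59

a_0 = 11: 11/1
a_1 = 1: 12/1
a_2 = 3: 47/4
a_3 = 1: 59/5
a_4 = 11: 696/59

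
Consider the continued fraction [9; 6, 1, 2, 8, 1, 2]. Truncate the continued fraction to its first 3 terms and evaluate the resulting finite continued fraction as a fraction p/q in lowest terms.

64/7

a_0 = 9: 9/1
a_1 = 6: 55/6
a_2 = 1: 64/7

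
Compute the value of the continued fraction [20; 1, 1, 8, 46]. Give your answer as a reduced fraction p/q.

Start with 46.
8 + 1/(46/1) = 8 + 1/46 = 369/46
1 + 1/(369/46) = 1 + 46/369 = 415/369
1 + 1/(415/369) = 1 + 369/415 = 784/415
20 + 1/(784/415) = 20 + 415/784 = 16095/784

16095/784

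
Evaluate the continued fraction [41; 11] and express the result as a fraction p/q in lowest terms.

Start with 11.
41 + 1/(11/1) = 41 + 1/11 = 452/11

452/11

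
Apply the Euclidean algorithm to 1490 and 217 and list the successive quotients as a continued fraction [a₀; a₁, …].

[6; 1, 6, 2, 14]

⌊1490/217⌋ = 6, remainder 188
⌊217/188⌋ = 1, remainder 29
⌊188/29⌋ = 6, remainder 14
⌊29/14⌋ = 2, remainder 1
⌊14/1⌋ = 14, remainder 0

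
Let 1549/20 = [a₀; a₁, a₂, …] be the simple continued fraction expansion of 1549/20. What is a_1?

2

Apply division with remainder until the remainder is 0:
1549 ÷ 20 → quotient 77, remainder 9
20 ÷ 9 → quotient 2, remainder 2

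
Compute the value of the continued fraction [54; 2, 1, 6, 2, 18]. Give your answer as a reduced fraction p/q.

43153/794

Collapse the nested fraction from the inside out:
Start with 18.
2 + 1/(18/1) = 2 + 1/18 = 37/18
6 + 1/(37/18) = 6 + 18/37 = 240/37
1 + 1/(240/37) = 1 + 37/240 = 277/240
2 + 1/(277/240) = 2 + 240/277 = 794/277
54 + 1/(794/277) = 54 + 277/794 = 43153/794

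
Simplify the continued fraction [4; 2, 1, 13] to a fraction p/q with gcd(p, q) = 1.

178/41

Work from the innermost term outward:
Start with 13.
1 + 1/(13/1) = 1 + 1/13 = 14/13
2 + 1/(14/13) = 2 + 13/14 = 41/14
4 + 1/(41/14) = 4 + 14/41 = 178/41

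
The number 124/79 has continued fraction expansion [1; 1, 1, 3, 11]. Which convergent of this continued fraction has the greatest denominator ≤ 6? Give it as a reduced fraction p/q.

3/2

List convergents until the denominator exceeds the bound:
a_0 = 1: 1/1  (≤ bound)
a_1 = 1: 2/1  (≤ bound)
a_2 = 1: 3/2  (≤ bound)
a_3 = 3: 11/7  (> 6, stop)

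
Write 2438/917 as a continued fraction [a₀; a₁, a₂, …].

[2; 1, 1, 1, 13, 4, 2, 2]

Apply division with remainder until the remainder is 0:
2438 = 2·917 + 604, so a_0 = 2
917 = 1·604 + 313, so a_1 = 1
604 = 1·313 + 291, so a_2 = 1
313 = 1·291 + 22, so a_3 = 1
291 = 13·22 + 5, so a_4 = 13
22 = 4·5 + 2, so a_5 = 4
5 = 2·2 + 1, so a_6 = 2
2 = 2·1 + 0, so a_7 = 2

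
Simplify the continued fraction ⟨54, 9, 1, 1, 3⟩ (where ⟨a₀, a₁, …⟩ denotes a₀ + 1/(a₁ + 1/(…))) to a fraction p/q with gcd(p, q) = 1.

Start with 3.
1 + 1/(3/1) = 1 + 1/3 = 4/3
1 + 1/(4/3) = 1 + 3/4 = 7/4
9 + 1/(7/4) = 9 + 4/7 = 67/7
54 + 1/(67/7) = 54 + 7/67 = 3625/67

3625/67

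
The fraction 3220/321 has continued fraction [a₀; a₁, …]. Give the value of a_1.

32

3220 = 10·321 + 10, so a_0 = 10
321 = 32·10 + 1, so a_1 = 32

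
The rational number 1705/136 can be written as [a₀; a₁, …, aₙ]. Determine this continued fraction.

1705 ÷ 136 → quotient 12, remainder 73
136 ÷ 73 → quotient 1, remainder 63
73 ÷ 63 → quotient 1, remainder 10
63 ÷ 10 → quotient 6, remainder 3
10 ÷ 3 → quotient 3, remainder 1
3 ÷ 1 → quotient 3, remainder 0

[12; 1, 1, 6, 3, 3]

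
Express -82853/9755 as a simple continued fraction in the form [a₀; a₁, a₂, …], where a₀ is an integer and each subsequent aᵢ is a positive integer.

[-9; 1, 1, 37, 3, 4, 2, 4]

⌊-82853/9755⌋ = -9, remainder 4942
⌊9755/4942⌋ = 1, remainder 4813
⌊4942/4813⌋ = 1, remainder 129
⌊4813/129⌋ = 37, remainder 40
⌊129/40⌋ = 3, remainder 9
⌊40/9⌋ = 4, remainder 4
⌊9/4⌋ = 2, remainder 1
⌊4/1⌋ = 4, remainder 0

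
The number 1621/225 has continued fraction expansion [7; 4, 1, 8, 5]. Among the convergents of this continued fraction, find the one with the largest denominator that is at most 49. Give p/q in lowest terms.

a_0 = 7: 7/1  (≤ bound)
a_1 = 4: 29/4  (≤ bound)
a_2 = 1: 36/5  (≤ bound)
a_3 = 8: 317/44  (≤ bound)
a_4 = 5: 1621/225  (> 49, stop)

317/44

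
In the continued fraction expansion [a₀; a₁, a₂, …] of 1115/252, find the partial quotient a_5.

2

Apply division with remainder until the remainder is 0:
1115 = 4·252 + 107, so a_0 = 4
252 = 2·107 + 38, so a_1 = 2
107 = 2·38 + 31, so a_2 = 2
38 = 1·31 + 7, so a_3 = 1
31 = 4·7 + 3, so a_4 = 4
7 = 2·3 + 1, so a_5 = 2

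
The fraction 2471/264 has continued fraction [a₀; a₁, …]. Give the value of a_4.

1

2471 ÷ 264 → quotient 9, remainder 95
264 ÷ 95 → quotient 2, remainder 74
95 ÷ 74 → quotient 1, remainder 21
74 ÷ 21 → quotient 3, remainder 11
21 ÷ 11 → quotient 1, remainder 10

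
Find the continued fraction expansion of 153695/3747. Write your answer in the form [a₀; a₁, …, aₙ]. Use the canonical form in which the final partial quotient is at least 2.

153695 = 41·3747 + 68, so a_0 = 41
3747 = 55·68 + 7, so a_1 = 55
68 = 9·7 + 5, so a_2 = 9
7 = 1·5 + 2, so a_3 = 1
5 = 2·2 + 1, so a_4 = 2
2 = 2·1 + 0, so a_5 = 2

[41; 55, 9, 1, 2, 2]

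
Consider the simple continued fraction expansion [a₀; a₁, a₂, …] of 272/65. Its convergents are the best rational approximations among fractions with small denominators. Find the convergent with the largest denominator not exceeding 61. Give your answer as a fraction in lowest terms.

113/27

a_0 = 4: 4/1  (≤ bound)
a_1 = 5: 21/5  (≤ bound)
a_2 = 2: 46/11  (≤ bound)
a_3 = 2: 113/27  (≤ bound)
a_4 = 2: 272/65  (> 61, stop)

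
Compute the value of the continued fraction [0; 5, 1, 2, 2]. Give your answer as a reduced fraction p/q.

a_0 = 0: 0/1
a_1 = 5: 1/5
a_2 = 1: 1/6
a_3 = 2: 3/17
a_4 = 2: 7/40

7/40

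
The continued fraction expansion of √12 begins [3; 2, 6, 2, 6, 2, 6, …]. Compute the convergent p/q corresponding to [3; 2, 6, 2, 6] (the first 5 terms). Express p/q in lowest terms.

Collapse the nested fraction from the inside out:
Start with 6.
2 + 1/(6/1) = 2 + 1/6 = 13/6
6 + 1/(13/6) = 6 + 6/13 = 84/13
2 + 1/(84/13) = 2 + 13/84 = 181/84
3 + 1/(181/84) = 3 + 84/181 = 627/181

627/181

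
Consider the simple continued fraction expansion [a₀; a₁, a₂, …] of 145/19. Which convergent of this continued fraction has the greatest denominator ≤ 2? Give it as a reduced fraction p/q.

List convergents until the denominator exceeds the bound:
a_0 = 7: 7/1  (≤ bound)
a_1 = 1: 8/1  (≤ bound)
a_2 = 1: 15/2  (≤ bound)
a_3 = 1: 23/3  (> 2, stop)

15/2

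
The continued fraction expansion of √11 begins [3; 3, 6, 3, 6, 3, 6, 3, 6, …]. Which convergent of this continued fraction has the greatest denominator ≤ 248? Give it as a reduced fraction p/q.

199/60

List convergents until the denominator exceeds the bound:
a_0 = 3: 3/1  (≤ bound)
a_1 = 3: 10/3  (≤ bound)
a_2 = 6: 63/19  (≤ bound)
a_3 = 3: 199/60  (≤ bound)
a_4 = 6: 1257/379  (> 248, stop)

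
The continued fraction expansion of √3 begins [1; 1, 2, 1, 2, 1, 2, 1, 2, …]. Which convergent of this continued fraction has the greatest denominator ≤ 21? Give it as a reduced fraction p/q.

a_0 = 1: 1/1  (≤ bound)
a_1 = 1: 2/1  (≤ bound)
a_2 = 2: 5/3  (≤ bound)
a_3 = 1: 7/4  (≤ bound)
a_4 = 2: 19/11  (≤ bound)
a_5 = 1: 26/15  (≤ bound)
a_6 = 2: 71/41  (> 21, stop)

26/15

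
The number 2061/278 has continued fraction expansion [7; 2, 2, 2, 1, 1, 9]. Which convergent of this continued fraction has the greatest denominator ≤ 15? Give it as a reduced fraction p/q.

a_0 = 7: 7/1  (≤ bound)
a_1 = 2: 15/2  (≤ bound)
a_2 = 2: 37/5  (≤ bound)
a_3 = 2: 89/12  (≤ bound)
a_4 = 1: 126/17  (> 15, stop)

89/12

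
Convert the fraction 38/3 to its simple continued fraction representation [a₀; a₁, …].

[12; 1, 2]

⌊38/3⌋ = 12, remainder 2
⌊3/2⌋ = 1, remainder 1
⌊2/1⌋ = 2, remainder 0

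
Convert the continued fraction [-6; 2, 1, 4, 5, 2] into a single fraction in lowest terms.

-903/160

Starting at the tail and folding back:
Start with 2.
5 + 1/(2/1) = 5 + 1/2 = 11/2
4 + 1/(11/2) = 4 + 2/11 = 46/11
1 + 1/(46/11) = 1 + 11/46 = 57/46
2 + 1/(57/46) = 2 + 46/57 = 160/57
-6 + 1/(160/57) = -6 + 57/160 = -903/160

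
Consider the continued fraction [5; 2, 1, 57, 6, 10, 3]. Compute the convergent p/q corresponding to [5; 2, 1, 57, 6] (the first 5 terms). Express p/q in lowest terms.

5554/1041

a_0 = 5: 5/1
a_1 = 2: 11/2
a_2 = 1: 16/3
a_3 = 57: 923/173
a_4 = 6: 5554/1041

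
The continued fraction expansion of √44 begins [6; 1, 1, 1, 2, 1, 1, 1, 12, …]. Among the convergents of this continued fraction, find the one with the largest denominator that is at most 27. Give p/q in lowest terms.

a_0 = 6: 6/1  (≤ bound)
a_1 = 1: 7/1  (≤ bound)
a_2 = 1: 13/2  (≤ bound)
a_3 = 1: 20/3  (≤ bound)
a_4 = 2: 53/8  (≤ bound)
a_5 = 1: 73/11  (≤ bound)
a_6 = 1: 126/19  (≤ bound)
a_7 = 1: 199/30  (> 27, stop)

126/19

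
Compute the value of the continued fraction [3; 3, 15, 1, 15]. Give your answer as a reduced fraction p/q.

Start with 15.
1 + 1/(15/1) = 1 + 1/15 = 16/15
15 + 1/(16/15) = 15 + 15/16 = 255/16
3 + 1/(255/16) = 3 + 16/255 = 781/255
3 + 1/(781/255) = 3 + 255/781 = 2598/781

2598/781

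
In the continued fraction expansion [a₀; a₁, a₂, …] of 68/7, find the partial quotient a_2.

2

68 ÷ 7 → quotient 9, remainder 5
7 ÷ 5 → quotient 1, remainder 2
5 ÷ 2 → quotient 2, remainder 1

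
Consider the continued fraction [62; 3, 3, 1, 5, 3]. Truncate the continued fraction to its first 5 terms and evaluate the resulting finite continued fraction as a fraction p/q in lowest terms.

Start with 5.
1 + 1/(5/1) = 1 + 1/5 = 6/5
3 + 1/(6/5) = 3 + 5/6 = 23/6
3 + 1/(23/6) = 3 + 6/23 = 75/23
62 + 1/(75/23) = 62 + 23/75 = 4673/75

4673/75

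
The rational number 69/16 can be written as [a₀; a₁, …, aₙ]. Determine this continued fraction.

[4; 3, 5]

⌊69/16⌋ = 4, remainder 5
⌊16/5⌋ = 3, remainder 1
⌊5/1⌋ = 5, remainder 0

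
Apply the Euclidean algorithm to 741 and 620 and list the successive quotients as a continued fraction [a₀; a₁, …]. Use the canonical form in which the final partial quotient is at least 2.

[1; 5, 8, 15]

741 = 1·620 + 121, so a_0 = 1
620 = 5·121 + 15, so a_1 = 5
121 = 8·15 + 1, so a_2 = 8
15 = 15·1 + 0, so a_3 = 15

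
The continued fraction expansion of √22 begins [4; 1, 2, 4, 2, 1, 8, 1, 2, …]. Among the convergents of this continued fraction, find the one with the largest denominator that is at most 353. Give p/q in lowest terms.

197/42

List convergents until the denominator exceeds the bound:
a_0 = 4: 4/1  (≤ bound)
a_1 = 1: 5/1  (≤ bound)
a_2 = 2: 14/3  (≤ bound)
a_3 = 4: 61/13  (≤ bound)
a_4 = 2: 136/29  (≤ bound)
a_5 = 1: 197/42  (≤ bound)
a_6 = 8: 1712/365  (> 353, stop)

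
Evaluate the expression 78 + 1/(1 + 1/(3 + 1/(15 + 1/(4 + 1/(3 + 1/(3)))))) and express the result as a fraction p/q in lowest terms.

Use the convergent recurrence hₖ = aₖ·hₖ₋₁ + hₖ₋₂ (and likewise for the denominators kₖ):
a_0 = 78: 78/1
a_1 = 1: 79/1
a_2 = 3: 315/4
a_3 = 15: 4804/61
a_4 = 4: 19531/248
a_5 = 3: 63397/805
a_6 = 3: 209722/2663

209722/2663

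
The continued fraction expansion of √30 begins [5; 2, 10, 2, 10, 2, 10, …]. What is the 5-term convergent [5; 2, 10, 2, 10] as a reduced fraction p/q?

Work from the innermost term outward:
Start with 10.
2 + 1/(10/1) = 2 + 1/10 = 21/10
10 + 1/(21/10) = 10 + 10/21 = 220/21
2 + 1/(220/21) = 2 + 21/220 = 461/220
5 + 1/(461/220) = 5 + 220/461 = 2525/461

2525/461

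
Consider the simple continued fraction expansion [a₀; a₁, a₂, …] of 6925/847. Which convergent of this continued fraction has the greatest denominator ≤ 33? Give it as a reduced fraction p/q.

139/17

a_0 = 8: 8/1  (≤ bound)
a_1 = 5: 41/5  (≤ bound)
a_2 = 1: 49/6  (≤ bound)
a_3 = 2: 139/17  (≤ bound)
a_4 = 5: 744/91  (> 33, stop)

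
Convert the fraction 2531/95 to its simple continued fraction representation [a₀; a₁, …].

Repeatedly divide and take the remainder:
2531 ÷ 95 → quotient 26, remainder 61
95 ÷ 61 → quotient 1, remainder 34
61 ÷ 34 → quotient 1, remainder 27
34 ÷ 27 → quotient 1, remainder 7
27 ÷ 7 → quotient 3, remainder 6
7 ÷ 6 → quotient 1, remainder 1
6 ÷ 1 → quotient 6, remainder 0

[26; 1, 1, 1, 3, 1, 6]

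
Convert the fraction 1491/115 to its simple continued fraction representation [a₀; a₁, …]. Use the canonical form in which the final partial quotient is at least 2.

[12; 1, 27, 1, 3]

1491 = 12·115 + 111, so a_0 = 12
115 = 1·111 + 4, so a_1 = 1
111 = 27·4 + 3, so a_2 = 27
4 = 1·3 + 1, so a_3 = 1
3 = 3·1 + 0, so a_4 = 3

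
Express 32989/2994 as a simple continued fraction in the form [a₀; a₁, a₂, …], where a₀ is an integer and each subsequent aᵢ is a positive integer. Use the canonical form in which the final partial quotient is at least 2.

⌊32989/2994⌋ = 11, remainder 55
⌊2994/55⌋ = 54, remainder 24
⌊55/24⌋ = 2, remainder 7
⌊24/7⌋ = 3, remainder 3
⌊7/3⌋ = 2, remainder 1
⌊3/1⌋ = 3, remainder 0

[11; 54, 2, 3, 2, 3]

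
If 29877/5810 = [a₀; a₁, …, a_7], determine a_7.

2

Apply division with remainder until the remainder is 0:
29877 ÷ 5810 → quotient 5, remainder 827
5810 ÷ 827 → quotient 7, remainder 21
827 ÷ 21 → quotient 39, remainder 8
21 ÷ 8 → quotient 2, remainder 5
8 ÷ 5 → quotient 1, remainder 3
5 ÷ 3 → quotient 1, remainder 2
3 ÷ 2 → quotient 1, remainder 1
2 ÷ 1 → quotient 2, remainder 0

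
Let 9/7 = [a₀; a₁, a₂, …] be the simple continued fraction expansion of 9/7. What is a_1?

3

Apply division with remainder until the remainder is 0:
9 ÷ 7 → quotient 1, remainder 2
7 ÷ 2 → quotient 3, remainder 1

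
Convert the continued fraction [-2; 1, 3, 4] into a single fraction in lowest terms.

Start with 4.
3 + 1/(4/1) = 3 + 1/4 = 13/4
1 + 1/(13/4) = 1 + 4/13 = 17/13
-2 + 1/(17/13) = -2 + 13/17 = -21/17

-21/17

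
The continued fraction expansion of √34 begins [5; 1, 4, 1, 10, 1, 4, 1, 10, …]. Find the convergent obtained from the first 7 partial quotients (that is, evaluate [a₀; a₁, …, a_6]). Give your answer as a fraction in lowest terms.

Starting at the tail and folding back:
Start with 4.
1 + 1/(4/1) = 1 + 1/4 = 5/4
10 + 1/(5/4) = 10 + 4/5 = 54/5
1 + 1/(54/5) = 1 + 5/54 = 59/54
4 + 1/(59/54) = 4 + 54/59 = 290/59
1 + 1/(290/59) = 1 + 59/290 = 349/290
5 + 1/(349/290) = 5 + 290/349 = 2035/349

2035/349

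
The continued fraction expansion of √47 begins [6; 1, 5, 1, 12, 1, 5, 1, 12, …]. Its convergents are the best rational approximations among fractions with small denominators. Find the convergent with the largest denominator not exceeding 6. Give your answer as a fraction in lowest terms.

a_0 = 6: 6/1  (≤ bound)
a_1 = 1: 7/1  (≤ bound)
a_2 = 5: 41/6  (≤ bound)
a_3 = 1: 48/7  (> 6, stop)

41/6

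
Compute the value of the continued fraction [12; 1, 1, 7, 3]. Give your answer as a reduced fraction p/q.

589/47

a_0 = 12: 12/1
a_1 = 1: 13/1
a_2 = 1: 25/2
a_3 = 7: 188/15
a_4 = 3: 589/47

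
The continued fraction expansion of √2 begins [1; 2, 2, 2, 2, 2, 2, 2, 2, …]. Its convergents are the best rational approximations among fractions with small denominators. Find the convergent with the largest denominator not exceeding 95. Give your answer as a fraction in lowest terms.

99/70

a_0 = 1: 1/1  (≤ bound)
a_1 = 2: 3/2  (≤ bound)
a_2 = 2: 7/5  (≤ bound)
a_3 = 2: 17/12  (≤ bound)
a_4 = 2: 41/29  (≤ bound)
a_5 = 2: 99/70  (≤ bound)
a_6 = 2: 239/169  (> 95, stop)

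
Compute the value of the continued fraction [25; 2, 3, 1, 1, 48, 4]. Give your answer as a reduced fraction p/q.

79467/3124

Collapse the nested fraction from the inside out:
Start with 4.
48 + 1/(4/1) = 48 + 1/4 = 193/4
1 + 1/(193/4) = 1 + 4/193 = 197/193
1 + 1/(197/193) = 1 + 193/197 = 390/197
3 + 1/(390/197) = 3 + 197/390 = 1367/390
2 + 1/(1367/390) = 2 + 390/1367 = 3124/1367
25 + 1/(3124/1367) = 25 + 1367/3124 = 79467/3124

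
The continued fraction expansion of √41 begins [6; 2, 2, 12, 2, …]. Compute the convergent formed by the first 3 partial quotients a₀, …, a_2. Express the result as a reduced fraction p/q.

32/5

Start with 2.
2 + 1/(2/1) = 2 + 1/2 = 5/2
6 + 1/(5/2) = 6 + 2/5 = 32/5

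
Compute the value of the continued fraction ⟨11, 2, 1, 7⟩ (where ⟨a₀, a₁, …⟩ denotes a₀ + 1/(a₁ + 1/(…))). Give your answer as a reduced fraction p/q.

261/23

Start with 7.
1 + 1/(7/1) = 1 + 1/7 = 8/7
2 + 1/(8/7) = 2 + 7/8 = 23/8
11 + 1/(23/8) = 11 + 8/23 = 261/23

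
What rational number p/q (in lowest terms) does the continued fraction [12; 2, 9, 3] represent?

736/59

Start with 3.
9 + 1/(3/1) = 9 + 1/3 = 28/3
2 + 1/(28/3) = 2 + 3/28 = 59/28
12 + 1/(59/28) = 12 + 28/59 = 736/59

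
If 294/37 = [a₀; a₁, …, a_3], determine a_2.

17

Apply division with remainder until the remainder is 0:
⌊294/37⌋ = 7, remainder 35
⌊37/35⌋ = 1, remainder 2
⌊35/2⌋ = 17, remainder 1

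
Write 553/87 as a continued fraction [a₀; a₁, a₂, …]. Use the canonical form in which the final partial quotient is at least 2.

553 = 6·87 + 31, so a_0 = 6
87 = 2·31 + 25, so a_1 = 2
31 = 1·25 + 6, so a_2 = 1
25 = 4·6 + 1, so a_3 = 4
6 = 6·1 + 0, so a_4 = 6

[6; 2, 1, 4, 6]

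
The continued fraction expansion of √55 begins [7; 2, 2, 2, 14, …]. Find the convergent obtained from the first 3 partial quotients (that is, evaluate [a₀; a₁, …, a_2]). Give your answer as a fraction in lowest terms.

Start with 2.
2 + 1/(2/1) = 2 + 1/2 = 5/2
7 + 1/(5/2) = 7 + 2/5 = 37/5

37/5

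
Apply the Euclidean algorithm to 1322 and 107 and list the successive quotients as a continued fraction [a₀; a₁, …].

1322 ÷ 107 → quotient 12, remainder 38
107 ÷ 38 → quotient 2, remainder 31
38 ÷ 31 → quotient 1, remainder 7
31 ÷ 7 → quotient 4, remainder 3
7 ÷ 3 → quotient 2, remainder 1
3 ÷ 1 → quotient 3, remainder 0

[12; 2, 1, 4, 2, 3]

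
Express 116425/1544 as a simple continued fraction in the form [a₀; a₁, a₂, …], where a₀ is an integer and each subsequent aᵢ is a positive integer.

⌊116425/1544⌋ = 75, remainder 625
⌊1544/625⌋ = 2, remainder 294
⌊625/294⌋ = 2, remainder 37
⌊294/37⌋ = 7, remainder 35
⌊37/35⌋ = 1, remainder 2
⌊35/2⌋ = 17, remainder 1
⌊2/1⌋ = 2, remainder 0

[75; 2, 2, 7, 1, 17, 2]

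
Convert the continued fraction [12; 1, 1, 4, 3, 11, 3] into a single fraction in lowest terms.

Build up convergents one term at a time:
a_0 = 12: 12/1
a_1 = 1: 13/1
a_2 = 1: 25/2
a_3 = 4: 113/9
a_4 = 3: 364/29
a_5 = 11: 4117/328
a_6 = 3: 12715/1013

12715/1013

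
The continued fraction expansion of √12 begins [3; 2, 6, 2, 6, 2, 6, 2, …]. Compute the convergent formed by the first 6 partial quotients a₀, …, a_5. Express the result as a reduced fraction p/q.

1351/390

Collapse the nested fraction from the inside out:
Start with 2.
6 + 1/(2/1) = 6 + 1/2 = 13/2
2 + 1/(13/2) = 2 + 2/13 = 28/13
6 + 1/(28/13) = 6 + 13/28 = 181/28
2 + 1/(181/28) = 2 + 28/181 = 390/181
3 + 1/(390/181) = 3 + 181/390 = 1351/390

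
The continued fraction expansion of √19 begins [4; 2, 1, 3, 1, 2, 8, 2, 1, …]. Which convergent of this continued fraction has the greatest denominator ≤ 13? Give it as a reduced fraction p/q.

48/11

List convergents until the denominator exceeds the bound:
a_0 = 4: 4/1  (≤ bound)
a_1 = 2: 9/2  (≤ bound)
a_2 = 1: 13/3  (≤ bound)
a_3 = 3: 48/11  (≤ bound)
a_4 = 1: 61/14  (> 13, stop)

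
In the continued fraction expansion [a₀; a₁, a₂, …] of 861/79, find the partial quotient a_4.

7

Run the Euclidean algorithm, recording each quotient:
⌊861/79⌋ = 10, remainder 71
⌊79/71⌋ = 1, remainder 8
⌊71/8⌋ = 8, remainder 7
⌊8/7⌋ = 1, remainder 1
⌊7/1⌋ = 7, remainder 0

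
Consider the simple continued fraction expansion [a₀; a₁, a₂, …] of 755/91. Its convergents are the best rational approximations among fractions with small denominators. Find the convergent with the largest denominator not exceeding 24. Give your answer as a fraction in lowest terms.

83/10

List convergents until the denominator exceeds the bound:
a_0 = 8: 8/1  (≤ bound)
a_1 = 3: 25/3  (≤ bound)
a_2 = 2: 58/7  (≤ bound)
a_3 = 1: 83/10  (≤ bound)
a_4 = 2: 224/27  (> 24, stop)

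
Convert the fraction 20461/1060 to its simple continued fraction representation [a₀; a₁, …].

[19; 3, 3, 3, 4, 3, 2]

Run the Euclidean algorithm, recording each quotient:
20461 = 19·1060 + 321, so a_0 = 19
1060 = 3·321 + 97, so a_1 = 3
321 = 3·97 + 30, so a_2 = 3
97 = 3·30 + 7, so a_3 = 3
30 = 4·7 + 2, so a_4 = 4
7 = 3·2 + 1, so a_5 = 3
2 = 2·1 + 0, so a_6 = 2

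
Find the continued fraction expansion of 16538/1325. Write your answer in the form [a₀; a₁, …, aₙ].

[12; 2, 13, 49]

16538 ÷ 1325 → quotient 12, remainder 638
1325 ÷ 638 → quotient 2, remainder 49
638 ÷ 49 → quotient 13, remainder 1
49 ÷ 1 → quotient 49, remainder 0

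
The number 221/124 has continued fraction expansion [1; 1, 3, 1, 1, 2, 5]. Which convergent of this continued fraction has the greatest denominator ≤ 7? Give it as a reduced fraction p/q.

a_0 = 1: 1/1  (≤ bound)
a_1 = 1: 2/1  (≤ bound)
a_2 = 3: 7/4  (≤ bound)
a_3 = 1: 9/5  (≤ bound)
a_4 = 1: 16/9  (> 7, stop)

9/5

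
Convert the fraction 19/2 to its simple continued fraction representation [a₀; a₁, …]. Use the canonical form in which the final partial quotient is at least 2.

[9; 2]

19 ÷ 2 → quotient 9, remainder 1
2 ÷ 1 → quotient 2, remainder 0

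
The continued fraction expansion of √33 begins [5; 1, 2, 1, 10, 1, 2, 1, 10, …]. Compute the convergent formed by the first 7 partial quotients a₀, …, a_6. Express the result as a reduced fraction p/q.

Start with 2.
1 + 1/(2/1) = 1 + 1/2 = 3/2
10 + 1/(3/2) = 10 + 2/3 = 32/3
1 + 1/(32/3) = 1 + 3/32 = 35/32
2 + 1/(35/32) = 2 + 32/35 = 102/35
1 + 1/(102/35) = 1 + 35/102 = 137/102
5 + 1/(137/102) = 5 + 102/137 = 787/137

787/137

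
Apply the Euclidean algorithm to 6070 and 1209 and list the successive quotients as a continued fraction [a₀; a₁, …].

6070 ÷ 1209 → quotient 5, remainder 25
1209 ÷ 25 → quotient 48, remainder 9
25 ÷ 9 → quotient 2, remainder 7
9 ÷ 7 → quotient 1, remainder 2
7 ÷ 2 → quotient 3, remainder 1
2 ÷ 1 → quotient 2, remainder 0

[5; 48, 2, 1, 3, 2]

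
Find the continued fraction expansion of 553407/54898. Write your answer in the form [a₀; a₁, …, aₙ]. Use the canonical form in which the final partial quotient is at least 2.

Apply division with remainder until the remainder is 0:
⌊553407/54898⌋ = 10, remainder 4427
⌊54898/4427⌋ = 12, remainder 1774
⌊4427/1774⌋ = 2, remainder 879
⌊1774/879⌋ = 2, remainder 16
⌊879/16⌋ = 54, remainder 15
⌊16/15⌋ = 1, remainder 1
⌊15/1⌋ = 15, remainder 0

[10; 12, 2, 2, 54, 1, 15]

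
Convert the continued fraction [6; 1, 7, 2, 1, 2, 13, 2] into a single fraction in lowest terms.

12791/1859

Use the convergent recurrence hₖ = aₖ·hₖ₋₁ + hₖ₋₂ (and likewise for the denominators kₖ):
a_0 = 6: 6/1
a_1 = 1: 7/1
a_2 = 7: 55/8
a_3 = 2: 117/17
a_4 = 1: 172/25
a_5 = 2: 461/67
a_6 = 13: 6165/896
a_7 = 2: 12791/1859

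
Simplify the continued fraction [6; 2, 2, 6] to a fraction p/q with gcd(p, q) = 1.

Use the convergent recurrence hₖ = aₖ·hₖ₋₁ + hₖ₋₂ (and likewise for the denominators kₖ):
a_0 = 6: 6/1
a_1 = 2: 13/2
a_2 = 2: 32/5
a_3 = 6: 205/32

205/32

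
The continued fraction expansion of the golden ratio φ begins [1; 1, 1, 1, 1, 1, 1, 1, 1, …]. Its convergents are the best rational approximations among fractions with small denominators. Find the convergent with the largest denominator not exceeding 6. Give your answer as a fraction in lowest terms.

8/5

a_0 = 1: 1/1  (≤ bound)
a_1 = 1: 2/1  (≤ bound)
a_2 = 1: 3/2  (≤ bound)
a_3 = 1: 5/3  (≤ bound)
a_4 = 1: 8/5  (≤ bound)
a_5 = 1: 13/8  (> 6, stop)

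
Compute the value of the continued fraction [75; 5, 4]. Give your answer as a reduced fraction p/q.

1579/21

a_0 = 75: 75/1
a_1 = 5: 376/5
a_2 = 4: 1579/21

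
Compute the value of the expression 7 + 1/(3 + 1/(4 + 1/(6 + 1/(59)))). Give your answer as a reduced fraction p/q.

Use the convergent recurrence hₖ = aₖ·hₖ₋₁ + hₖ₋₂ (and likewise for the denominators kₖ):
a_0 = 7: 7/1
a_1 = 3: 22/3
a_2 = 4: 95/13
a_3 = 6: 592/81
a_4 = 59: 35023/4792

35023/4792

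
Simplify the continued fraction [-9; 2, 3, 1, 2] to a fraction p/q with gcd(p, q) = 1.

-214/25

Starting at the tail and folding back:
Start with 2.
1 + 1/(2/1) = 1 + 1/2 = 3/2
3 + 1/(3/2) = 3 + 2/3 = 11/3
2 + 1/(11/3) = 2 + 3/11 = 25/11
-9 + 1/(25/11) = -9 + 11/25 = -214/25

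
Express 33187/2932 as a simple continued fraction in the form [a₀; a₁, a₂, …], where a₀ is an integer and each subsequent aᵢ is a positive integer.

[11; 3, 7, 2, 1, 3, 5, 2]

⌊33187/2932⌋ = 11, remainder 935
⌊2932/935⌋ = 3, remainder 127
⌊935/127⌋ = 7, remainder 46
⌊127/46⌋ = 2, remainder 35
⌊46/35⌋ = 1, remainder 11
⌊35/11⌋ = 3, remainder 2
⌊11/2⌋ = 5, remainder 1
⌊2/1⌋ = 2, remainder 0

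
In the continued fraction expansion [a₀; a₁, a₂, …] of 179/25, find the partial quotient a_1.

179 ÷ 25 → quotient 7, remainder 4
25 ÷ 4 → quotient 6, remainder 1

6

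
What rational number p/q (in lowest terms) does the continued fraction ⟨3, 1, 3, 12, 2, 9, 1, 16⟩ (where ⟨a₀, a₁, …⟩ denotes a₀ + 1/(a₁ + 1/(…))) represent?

67855/18071

a_0 = 3: 3/1
a_1 = 1: 4/1
a_2 = 3: 15/4
a_3 = 12: 184/49
a_4 = 2: 383/102
a_5 = 9: 3631/967
a_6 = 1: 4014/1069
a_7 = 16: 67855/18071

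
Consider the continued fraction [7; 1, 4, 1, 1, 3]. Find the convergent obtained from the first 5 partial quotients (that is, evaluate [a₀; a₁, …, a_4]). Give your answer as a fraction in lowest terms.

Start with 1.
1 + 1/(1/1) = 1 + 1/1 = 2/1
4 + 1/(2/1) = 4 + 1/2 = 9/2
1 + 1/(9/2) = 1 + 2/9 = 11/9
7 + 1/(11/9) = 7 + 9/11 = 86/11

86/11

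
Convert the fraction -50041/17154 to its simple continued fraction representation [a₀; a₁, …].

[-3; 12, 13, 1, 13, 1, 1, 3]

-50041 ÷ 17154 → quotient -3, remainder 1421
17154 ÷ 1421 → quotient 12, remainder 102
1421 ÷ 102 → quotient 13, remainder 95
102 ÷ 95 → quotient 1, remainder 7
95 ÷ 7 → quotient 13, remainder 4
7 ÷ 4 → quotient 1, remainder 3
4 ÷ 3 → quotient 1, remainder 1
3 ÷ 1 → quotient 3, remainder 0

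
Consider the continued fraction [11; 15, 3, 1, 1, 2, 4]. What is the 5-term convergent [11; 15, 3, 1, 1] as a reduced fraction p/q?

Start with 1.
1 + 1/(1/1) = 1 + 1/1 = 2/1
3 + 1/(2/1) = 3 + 1/2 = 7/2
15 + 1/(7/2) = 15 + 2/7 = 107/7
11 + 1/(107/7) = 11 + 7/107 = 1184/107

1184/107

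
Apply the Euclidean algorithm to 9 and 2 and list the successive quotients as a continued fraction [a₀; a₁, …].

9 = 4·2 + 1, so a_0 = 4
2 = 2·1 + 0, so a_1 = 2

[4; 2]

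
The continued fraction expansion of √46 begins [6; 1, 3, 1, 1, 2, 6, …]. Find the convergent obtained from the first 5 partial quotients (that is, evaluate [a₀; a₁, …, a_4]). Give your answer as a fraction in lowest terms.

Build up convergents one term at a time:
a_0 = 6: 6/1
a_1 = 1: 7/1
a_2 = 3: 27/4
a_3 = 1: 34/5
a_4 = 1: 61/9

61/9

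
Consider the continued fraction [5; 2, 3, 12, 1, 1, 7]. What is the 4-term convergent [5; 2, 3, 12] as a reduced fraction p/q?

Start with 12.
3 + 1/(12/1) = 3 + 1/12 = 37/12
2 + 1/(37/12) = 2 + 12/37 = 86/37
5 + 1/(86/37) = 5 + 37/86 = 467/86

467/86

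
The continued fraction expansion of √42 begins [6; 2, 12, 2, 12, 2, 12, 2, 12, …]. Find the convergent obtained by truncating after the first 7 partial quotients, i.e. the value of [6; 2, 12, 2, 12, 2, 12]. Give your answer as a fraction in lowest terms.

Start with 12.
2 + 1/(12/1) = 2 + 1/12 = 25/12
12 + 1/(25/12) = 12 + 12/25 = 312/25
2 + 1/(312/25) = 2 + 25/312 = 649/312
12 + 1/(649/312) = 12 + 312/649 = 8100/649
2 + 1/(8100/649) = 2 + 649/8100 = 16849/8100
6 + 1/(16849/8100) = 6 + 8100/16849 = 109194/16849

109194/16849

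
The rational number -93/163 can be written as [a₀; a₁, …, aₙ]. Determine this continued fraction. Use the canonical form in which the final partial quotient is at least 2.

[-1; 2, 3, 23]

Run the Euclidean algorithm, recording each quotient:
-93 = -1·163 + 70, so a_0 = -1
163 = 2·70 + 23, so a_1 = 2
70 = 3·23 + 1, so a_2 = 3
23 = 23·1 + 0, so a_3 = 23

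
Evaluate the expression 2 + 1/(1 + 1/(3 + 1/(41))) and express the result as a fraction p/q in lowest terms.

454/165

Start with 41.
3 + 1/(41/1) = 3 + 1/41 = 124/41
1 + 1/(124/41) = 1 + 41/124 = 165/124
2 + 1/(165/124) = 2 + 124/165 = 454/165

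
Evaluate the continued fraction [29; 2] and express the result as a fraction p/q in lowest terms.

59/2

Work from the innermost term outward:
Start with 2.
29 + 1/(2/1) = 29 + 1/2 = 59/2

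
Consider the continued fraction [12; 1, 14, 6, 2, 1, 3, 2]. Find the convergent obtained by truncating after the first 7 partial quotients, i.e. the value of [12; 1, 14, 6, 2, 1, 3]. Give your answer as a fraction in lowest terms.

13723/1061

a_0 = 12: 12/1
a_1 = 1: 13/1
a_2 = 14: 194/15
a_3 = 6: 1177/91
a_4 = 2: 2548/197
a_5 = 1: 3725/288
a_6 = 3: 13723/1061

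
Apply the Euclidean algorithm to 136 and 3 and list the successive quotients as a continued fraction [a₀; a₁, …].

[45; 3]

Repeatedly divide and take the remainder:
⌊136/3⌋ = 45, remainder 1
⌊3/1⌋ = 3, remainder 0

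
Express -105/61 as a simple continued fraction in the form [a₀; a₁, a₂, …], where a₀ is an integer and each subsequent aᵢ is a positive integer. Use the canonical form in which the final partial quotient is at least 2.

Repeatedly divide and take the remainder:
-105 = -2·61 + 17, so a_0 = -2
61 = 3·17 + 10, so a_1 = 3
17 = 1·10 + 7, so a_2 = 1
10 = 1·7 + 3, so a_3 = 1
7 = 2·3 + 1, so a_4 = 2
3 = 3·1 + 0, so a_5 = 3

[-2; 3, 1, 1, 2, 3]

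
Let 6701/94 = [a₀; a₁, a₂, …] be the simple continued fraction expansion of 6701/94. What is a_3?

6701 = 71·94 + 27, so a_0 = 71
94 = 3·27 + 13, so a_1 = 3
27 = 2·13 + 1, so a_2 = 2
13 = 13·1 + 0, so a_3 = 13

13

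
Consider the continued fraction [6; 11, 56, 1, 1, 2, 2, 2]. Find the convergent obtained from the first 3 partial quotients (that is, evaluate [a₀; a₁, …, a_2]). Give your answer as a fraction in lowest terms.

Build up convergents one term at a time:
a_0 = 6: 6/1
a_1 = 11: 67/11
a_2 = 56: 3758/617

3758/617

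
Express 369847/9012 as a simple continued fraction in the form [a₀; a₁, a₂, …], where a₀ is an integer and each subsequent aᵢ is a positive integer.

[41; 25, 2, 1, 1, 2, 4, 6]

369847 ÷ 9012 → quotient 41, remainder 355
9012 ÷ 355 → quotient 25, remainder 137
355 ÷ 137 → quotient 2, remainder 81
137 ÷ 81 → quotient 1, remainder 56
81 ÷ 56 → quotient 1, remainder 25
56 ÷ 25 → quotient 2, remainder 6
25 ÷ 6 → quotient 4, remainder 1
6 ÷ 1 → quotient 6, remainder 0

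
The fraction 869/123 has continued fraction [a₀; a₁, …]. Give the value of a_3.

Repeatedly divide and take the remainder:
⌊869/123⌋ = 7, remainder 8
⌊123/8⌋ = 15, remainder 3
⌊8/3⌋ = 2, remainder 2
⌊3/2⌋ = 1, remainder 1

1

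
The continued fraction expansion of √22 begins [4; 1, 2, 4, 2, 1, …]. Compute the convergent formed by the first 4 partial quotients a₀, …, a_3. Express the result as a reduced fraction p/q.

61/13

Build up convergents one term at a time:
a_0 = 4: 4/1
a_1 = 1: 5/1
a_2 = 2: 14/3
a_3 = 4: 61/13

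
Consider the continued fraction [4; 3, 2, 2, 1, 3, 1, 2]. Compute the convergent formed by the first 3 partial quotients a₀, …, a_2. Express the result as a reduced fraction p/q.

Work from the innermost term outward:
Start with 2.
3 + 1/(2/1) = 3 + 1/2 = 7/2
4 + 1/(7/2) = 4 + 2/7 = 30/7

30/7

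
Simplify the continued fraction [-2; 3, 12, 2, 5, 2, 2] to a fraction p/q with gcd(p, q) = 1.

-3793/2264

Compute successive convergents:
a_0 = -2: -2/1
a_1 = 3: -5/3
a_2 = 12: -62/37
a_3 = 2: -129/77
a_4 = 5: -707/422
a_5 = 2: -1543/921
a_6 = 2: -3793/2264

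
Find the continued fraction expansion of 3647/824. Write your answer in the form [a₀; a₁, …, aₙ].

3647 ÷ 824 → quotient 4, remainder 351
824 ÷ 351 → quotient 2, remainder 122
351 ÷ 122 → quotient 2, remainder 107
122 ÷ 107 → quotient 1, remainder 15
107 ÷ 15 → quotient 7, remainder 2
15 ÷ 2 → quotient 7, remainder 1
2 ÷ 1 → quotient 2, remainder 0

[4; 2, 2, 1, 7, 7, 2]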